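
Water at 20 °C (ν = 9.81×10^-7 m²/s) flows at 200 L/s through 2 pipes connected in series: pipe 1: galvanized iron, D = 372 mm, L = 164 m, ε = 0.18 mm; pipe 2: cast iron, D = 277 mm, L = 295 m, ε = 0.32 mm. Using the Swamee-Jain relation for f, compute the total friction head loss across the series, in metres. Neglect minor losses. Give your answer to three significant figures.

Pipe 1: V = 1.840 m/s, Re = 6.98×10^5, ε/D = 4.84×10^-4, f = 0.01741, h_1 = f(L/D)V²/2g = 1.325 m
Pipe 2: V = 3.319 m/s, Re = 9.37×10^5, ε/D = 0.00116, f = 0.02073, h_2 = f(L/D)V²/2g = 12.39 m
Series → Q common, losses add: H = Σh = 13.72 m

H ≈ 13.7 m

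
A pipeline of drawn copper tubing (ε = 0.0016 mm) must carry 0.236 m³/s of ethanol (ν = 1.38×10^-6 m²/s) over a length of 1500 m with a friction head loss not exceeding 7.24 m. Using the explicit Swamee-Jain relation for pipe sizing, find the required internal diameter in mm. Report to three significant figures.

D ≈ 422 mm

Swamee-Jain (Type III): D = 0.66·[ε^1.25·(LQ²/(gh_f))^4.75 + ν·Q^9.4·(L/(gh_f))^5.2]^0.04
LQ²/(gh_f) = 1.176; L/(gh_f) = 21.12
Term 1 = ε^1.25·(…)^4.75 = 1.23×10^-7; Term 2 = ν·Q^9.4·(…)^5.2 = 1.36×10^-5
D = 0.66·(1.23×10^-7 + 1.36×10^-5)^0.04 = 0.4217 m = 422 mm
Check: V = 1.69 m/s, Re = 5.16×10^5, f = 0.01308, h_f = 6.77 m ≈ 7.24 m ✓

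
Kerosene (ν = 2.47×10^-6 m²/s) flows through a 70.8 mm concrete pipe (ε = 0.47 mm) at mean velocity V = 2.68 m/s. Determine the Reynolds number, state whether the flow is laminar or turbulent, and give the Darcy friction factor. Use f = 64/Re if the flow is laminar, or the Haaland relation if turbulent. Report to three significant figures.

Re ≈ 7.68×10^4; turbulent; f ≈ 0.0341

Re = VD/ν = 2.680·0.0708/2.47×10^-6 = 7.68×10^4
Re > 4000 → turbulent; ε/D = 0.00664
Haaland: f = 0.03414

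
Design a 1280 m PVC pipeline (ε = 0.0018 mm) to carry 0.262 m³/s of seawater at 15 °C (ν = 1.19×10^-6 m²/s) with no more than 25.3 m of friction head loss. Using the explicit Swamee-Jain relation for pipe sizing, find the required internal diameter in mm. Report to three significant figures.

Swamee-Jain (Type III): D = 0.66·[ε^1.25·(LQ²/(gh_f))^4.75 + ν·Q^9.4·(L/(gh_f))^5.2]^0.04
LQ²/(gh_f) = 0.3540; L/(gh_f) = 5.157
Term 1 = ε^1.25·(…)^4.75 = 4.75×10^-10; Term 2 = ν·Q^9.4·(…)^5.2 = 2.05×10^-8
D = 0.66·(4.75×10^-10 + 2.05×10^-8)^0.04 = 0.3254 m = 325 mm
Check: V = 3.15 m/s, Re = 8.61×10^5, f = 0.01203, h_f = 23.9 m ≈ 25.3 m ✓

D ≈ 325 mm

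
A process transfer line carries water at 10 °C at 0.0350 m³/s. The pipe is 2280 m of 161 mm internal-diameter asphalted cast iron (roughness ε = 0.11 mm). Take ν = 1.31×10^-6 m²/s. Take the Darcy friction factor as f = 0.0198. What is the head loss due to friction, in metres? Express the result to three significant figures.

V = 4Q/(πD²) = 4·0.0350/(π·0.161²) = 1.719 m/s
h_f = f(L/D)V²/(2g) = 0.01980·(2280/0.161)·1.719²/(2·9.81) = 42.24 m

h_f ≈ 42.2 m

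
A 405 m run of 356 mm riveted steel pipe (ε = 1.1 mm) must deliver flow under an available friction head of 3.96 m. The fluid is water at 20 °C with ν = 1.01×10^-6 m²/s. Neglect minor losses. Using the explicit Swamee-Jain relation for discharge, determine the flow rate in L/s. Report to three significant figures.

Swamee-Jain (Type II): Q = -0.965·√(gD⁵h_f/L)·ln[ε/(3.7D) + √(3.17ν²L/(gD³h_f))]
√(gD⁵h_f/L) = √(9.81·0.356⁵·3.96/405) = 0.02342
ε/(3.7D) = 8.35×10^-4; √(3.17ν²L/(gD³h_f)) = 2.73×10^-5
Q = -0.965·0.02342·ln(8.624×10^-4) = 0.1595 m³/s
Check: V = 1.60 m/s, Re = 5.65×10^5, f = 0.02672, h_f = 3.98 m ≈ 3.96 m ✓

Q ≈ 159 L/s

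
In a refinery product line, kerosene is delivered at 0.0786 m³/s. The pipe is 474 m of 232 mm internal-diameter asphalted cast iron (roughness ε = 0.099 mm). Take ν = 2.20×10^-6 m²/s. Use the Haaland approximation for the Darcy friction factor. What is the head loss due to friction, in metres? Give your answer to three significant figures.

h_f ≈ 6.58 m

V = 4Q/(πD²) = 4·0.0786/(π·0.232²) = 1.859 m/s
Re = VD/ν = 1.859·0.232/2.20×10^-6 = 1.96×10^5 → turbulent
ε/D = 0.099/232 = 4.27×10^-4
Haaland: f = 0.01828
h_f = f(L/D)V²/(2g) = 0.01828·(474/0.232)·1.859²/(2·9.81) = 6.580 m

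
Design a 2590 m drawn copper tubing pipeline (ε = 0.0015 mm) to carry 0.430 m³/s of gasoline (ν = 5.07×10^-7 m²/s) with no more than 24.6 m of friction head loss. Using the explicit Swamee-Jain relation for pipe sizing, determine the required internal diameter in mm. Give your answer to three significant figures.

D ≈ 441 mm

Swamee-Jain (Type III): D = 0.66·[ε^1.25·(LQ²/(gh_f))^4.75 + ν·Q^9.4·(L/(gh_f))^5.2]^0.04
LQ²/(gh_f) = 1.984; L/(gh_f) = 10.73
Term 1 = ε^1.25·(…)^4.75 = 1.36×10^-6; Term 2 = ν·Q^9.4·(…)^5.2 = 4.16×10^-5
D = 0.66·(1.36×10^-6 + 4.16×10^-5)^0.04 = 0.4414 m = 441 mm
Check: V = 2.81 m/s, Re = 2.45×10^6, f = 0.01019, h_f = 24.1 m ≈ 24.6 m ✓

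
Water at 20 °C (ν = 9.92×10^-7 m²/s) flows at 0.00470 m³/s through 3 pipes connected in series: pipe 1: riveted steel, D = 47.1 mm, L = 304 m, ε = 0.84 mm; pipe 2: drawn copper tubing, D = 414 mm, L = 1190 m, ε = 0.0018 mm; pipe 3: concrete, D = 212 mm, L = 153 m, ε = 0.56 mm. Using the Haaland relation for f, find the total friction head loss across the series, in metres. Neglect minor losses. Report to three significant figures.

Pipe 1: V = 2.698 m/s, Re = 1.28×10^5, ε/D = 0.0178, f = 0.04698, h_1 = f(L/D)V²/2g = 112.5 m
Pipe 2: V = 0.03491 m/s, Re = 1.46×10^4, ε/D = 4.35×10^-6, f = 0.02793, h_2 = f(L/D)V²/2g = 0.004988 m
Pipe 3: V = 0.1331 m/s, Re = 2.85×10^4, ε/D = 0.00264, f = 0.02925, h_3 = f(L/D)V²/2g = 0.01907 m
Series → Q common, losses add: H = Σh = 112.5 m

H ≈ 112 m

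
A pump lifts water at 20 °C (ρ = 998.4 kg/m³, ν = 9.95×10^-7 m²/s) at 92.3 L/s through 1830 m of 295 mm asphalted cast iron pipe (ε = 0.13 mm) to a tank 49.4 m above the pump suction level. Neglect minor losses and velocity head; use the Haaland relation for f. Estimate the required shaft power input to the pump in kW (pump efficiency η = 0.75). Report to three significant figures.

P_shaft ≈ 71.6 kW

V = 4Q/(πD²) = 1.350 m/s; Re = 4.00×10^5; ε/D = 4.41×10^-4; f = 0.01739
h_f = f(L/D)V²/2g = 10.03 m
Total head H = z + h_f = 49.4 + 10.03 = 59.43 m
P_hyd = ρgQH = 998.4·9.81·0.0923·59.43 = 53.72 kW
P_shaft = P_hyd/η = 53.72/0.75 = 71.63 kW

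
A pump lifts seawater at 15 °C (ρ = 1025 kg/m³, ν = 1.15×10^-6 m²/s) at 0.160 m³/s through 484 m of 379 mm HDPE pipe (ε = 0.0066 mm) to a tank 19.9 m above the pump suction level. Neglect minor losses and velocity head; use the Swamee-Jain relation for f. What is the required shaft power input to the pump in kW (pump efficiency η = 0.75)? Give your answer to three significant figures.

P_shaft ≈ 46.5 kW

V = 4Q/(πD²) = 1.418 m/s; Re = 4.67×10^5; ε/D = 1.74×10^-5; f = 0.01352
h_f = f(L/D)V²/2g = 1.769 m
Total head H = z + h_f = 19.9 + 1.769 = 21.67 m
P_hyd = ρgQH = 1025·9.81·0.160·21.67 = 34.86 kW
P_shaft = P_hyd/η = 34.86/0.75 = 46.48 kW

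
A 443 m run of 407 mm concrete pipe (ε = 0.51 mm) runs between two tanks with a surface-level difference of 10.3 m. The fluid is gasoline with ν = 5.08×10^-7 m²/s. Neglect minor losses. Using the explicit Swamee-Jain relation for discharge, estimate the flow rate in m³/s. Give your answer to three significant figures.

Swamee-Jain (Type II): Q = -0.965·√(gD⁵h_f/L)·ln[ε/(3.7D) + √(3.17ν²L/(gD³h_f))]
√(gD⁵h_f/L) = √(9.81·0.407⁵·10.3/443) = 0.05047
ε/(3.7D) = 3.39×10^-4; √(3.17ν²L/(gD³h_f)) = 7.29×10^-6
Q = -0.965·0.05047·ln(3.460×10^-4) = 0.3881 m³/s
Check: V = 2.98 m/s, Re = 2.39×10^6, f = 0.02092, h_f = 10.3 m ≈ 10.3 m ✓

Q ≈ 0.388 m³/s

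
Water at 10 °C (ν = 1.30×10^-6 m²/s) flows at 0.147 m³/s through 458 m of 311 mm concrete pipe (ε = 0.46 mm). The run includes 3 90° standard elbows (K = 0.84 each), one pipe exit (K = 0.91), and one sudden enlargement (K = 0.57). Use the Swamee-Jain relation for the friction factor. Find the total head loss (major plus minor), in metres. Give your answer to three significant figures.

V = 4Q/(πD²) = 1.935 m/s; V²/2g = 0.1909 m
Re = 4.63×10^5, ε/D = 0.00148 → f = 0.02226 (Swamee-Jain)
Major: h_f = f(L/D)·V²/2g = 0.02226·1473·0.1909 = 6.257 m
Minor: ΣK = 4.00; h_m = ΣK·V²/2g = 0.7634 m
Total H_L = 6.257 + 0.7634 = 7.020 m

H_L ≈ 7.02 m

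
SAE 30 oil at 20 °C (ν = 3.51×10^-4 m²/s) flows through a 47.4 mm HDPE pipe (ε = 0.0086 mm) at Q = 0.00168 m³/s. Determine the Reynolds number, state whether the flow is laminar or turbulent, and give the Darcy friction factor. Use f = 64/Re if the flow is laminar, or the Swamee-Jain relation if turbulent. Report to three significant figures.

Re ≈ 129; laminar; f = 64/Re ≈ 0.498

V = 4Q/(πD²) = 0.9521 m/s
Re = VD/ν = 0.9521·0.0474/3.51×10^-4 = 129
Re < 2300 → laminar → f = 64/Re = 0.4978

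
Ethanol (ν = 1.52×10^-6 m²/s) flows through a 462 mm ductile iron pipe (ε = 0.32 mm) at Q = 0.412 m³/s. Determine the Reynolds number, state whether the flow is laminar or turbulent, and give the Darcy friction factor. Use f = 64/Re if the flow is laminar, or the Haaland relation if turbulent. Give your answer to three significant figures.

V = 4Q/(πD²) = 2.458 m/s
Re = VD/ν = 2.458·0.462/1.52×10^-6 = 7.47×10^5
Re > 4000 → turbulent; ε/D = 6.93×10^-4
Haaland: f = 0.01849

Re ≈ 7.47×10^5; turbulent; f ≈ 0.0185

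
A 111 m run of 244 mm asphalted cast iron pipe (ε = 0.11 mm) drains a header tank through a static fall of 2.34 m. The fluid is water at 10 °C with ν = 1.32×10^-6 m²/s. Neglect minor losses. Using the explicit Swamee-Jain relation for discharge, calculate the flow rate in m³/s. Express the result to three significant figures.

Q ≈ 0.112 m³/s

Swamee-Jain (Type II): Q = -0.965·√(gD⁵h_f/L)·ln[ε/(3.7D) + √(3.17ν²L/(gD³h_f))]
√(gD⁵h_f/L) = √(9.81·0.244⁵·2.34/111) = 0.01337
ε/(3.7D) = 1.22×10^-4; √(3.17ν²L/(gD³h_f)) = 4.29×10^-5
Q = -0.965·0.01337·ln(1.647×10^-4) = 0.1124 m³/s
Check: V = 2.40 m/s, Re = 4.44×10^5, f = 0.01758, h_f = 2.36 m ≈ 2.34 m ✓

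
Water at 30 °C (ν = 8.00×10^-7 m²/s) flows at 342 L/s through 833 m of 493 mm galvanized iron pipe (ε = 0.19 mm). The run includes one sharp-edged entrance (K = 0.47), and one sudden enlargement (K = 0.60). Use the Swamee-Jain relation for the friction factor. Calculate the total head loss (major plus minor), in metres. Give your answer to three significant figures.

V = 4Q/(πD²) = 1.792 m/s; V²/2g = 0.1636 m
Re = 1.10×10^6, ε/D = 3.85×10^-4 → f = 0.01641 (Swamee-Jain)
Major: h_f = f(L/D)·V²/2g = 0.01641·1690·0.1636 = 4.537 m
Minor: ΣK = 1.07; h_m = ΣK·V²/2g = 0.1751 m
Total H_L = 4.537 + 0.1751 = 4.712 m

H_L ≈ 4.71 m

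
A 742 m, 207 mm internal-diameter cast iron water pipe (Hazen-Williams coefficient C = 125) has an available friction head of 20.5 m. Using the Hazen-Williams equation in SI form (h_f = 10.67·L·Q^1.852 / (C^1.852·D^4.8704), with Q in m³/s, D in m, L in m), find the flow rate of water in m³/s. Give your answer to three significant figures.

Q ≈ 0.0797 m³/s

Rearranging: Q = [h_f·C^1.852·D^4.8704 / (10.67·L)]^(1/1.852)
Q = [20.5·125^1.852·0.207^4.8704 / (10.67·742)]^0.540 = 0.07967 m³/s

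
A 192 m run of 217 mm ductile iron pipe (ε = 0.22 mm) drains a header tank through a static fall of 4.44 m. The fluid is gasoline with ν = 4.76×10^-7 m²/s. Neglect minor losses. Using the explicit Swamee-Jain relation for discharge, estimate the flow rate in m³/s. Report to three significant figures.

Q ≈ 0.0821 m³/s

Swamee-Jain (Type II): Q = -0.965·√(gD⁵h_f/L)·ln[ε/(3.7D) + √(3.17ν²L/(gD³h_f))]
√(gD⁵h_f/L) = √(9.81·0.217⁵·4.44/192) = 0.01045
ε/(3.7D) = 2.74×10^-4; √(3.17ν²L/(gD³h_f)) = 1.76×10^-5
Q = -0.965·0.01045·ln(2.916×10^-4) = 0.08207 m³/s
Check: V = 2.22 m/s, Re = 1.01×10^6, f = 0.02009, h_f = 4.46 m ≈ 4.44 m ✓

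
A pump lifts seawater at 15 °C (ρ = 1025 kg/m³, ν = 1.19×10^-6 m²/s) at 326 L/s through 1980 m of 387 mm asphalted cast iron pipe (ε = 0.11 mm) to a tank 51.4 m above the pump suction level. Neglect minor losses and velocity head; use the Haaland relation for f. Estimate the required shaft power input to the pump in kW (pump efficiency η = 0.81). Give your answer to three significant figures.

P_shaft ≈ 334 kW

V = 4Q/(πD²) = 2.771 m/s; Re = 9.01×10^5; ε/D = 2.84×10^-4; f = 0.01552
h_f = f(L/D)V²/2g = 31.09 m
Total head H = z + h_f = 51.4 + 31.09 = 82.49 m
P_hyd = ρgQH = 1025·9.81·0.326·82.49 = 270.4 kW
P_shaft = P_hyd/η = 270.4/0.81 = 333.8 kW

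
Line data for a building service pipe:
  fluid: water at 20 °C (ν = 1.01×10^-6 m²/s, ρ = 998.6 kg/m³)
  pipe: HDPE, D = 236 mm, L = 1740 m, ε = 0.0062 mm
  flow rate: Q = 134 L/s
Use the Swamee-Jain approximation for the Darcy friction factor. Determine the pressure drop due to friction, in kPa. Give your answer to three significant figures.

Δp ≈ 442 kPa

V = 4Q/(πD²) = 4·0.134/(π·0.236²) = 3.063 m/s
Re = VD/ν = 3.063·0.236/1.01×10^-6 = 7.16×10^5 → turbulent
ε/D = 0.0062/236 = 2.63×10^-5
Swamee-Jain: f = 0.01279
h_f = f(L/D)V²/(2g) = 0.01279·(1740/0.236)·3.063²/(2·9.81) = 45.11 m
Δp = ρg·h_f = 998.6·9.81·45.11 = 442.0 kPa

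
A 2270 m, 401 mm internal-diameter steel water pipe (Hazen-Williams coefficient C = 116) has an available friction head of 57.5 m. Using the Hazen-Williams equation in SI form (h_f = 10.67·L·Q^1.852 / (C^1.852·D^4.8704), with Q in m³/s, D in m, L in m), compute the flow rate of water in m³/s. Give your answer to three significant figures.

Rearranging: Q = [h_f·C^1.852·D^4.8704 / (10.67·L)]^(1/1.852)
Q = [57.5·116^1.852·0.401^4.8704 / (10.67·2270)]^0.540 = 0.4015 m³/s

Q ≈ 0.401 m³/s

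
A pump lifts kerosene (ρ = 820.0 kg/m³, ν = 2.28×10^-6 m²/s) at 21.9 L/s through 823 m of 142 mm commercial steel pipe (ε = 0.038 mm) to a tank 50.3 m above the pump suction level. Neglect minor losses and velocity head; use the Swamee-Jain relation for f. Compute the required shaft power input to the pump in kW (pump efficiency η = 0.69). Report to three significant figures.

P_shaft ≈ 15.7 kW

V = 4Q/(πD²) = 1.383 m/s; Re = 8.61×10^4; ε/D = 2.68×10^-4; f = 0.01980
h_f = f(L/D)V²/2g = 11.19 m
Total head H = z + h_f = 50.3 + 11.19 = 61.49 m
P_hyd = ρgQH = 820.0·9.81·0.0219·61.49 = 10.83 kW
P_shaft = P_hyd/η = 10.83/0.69 = 15.70 kW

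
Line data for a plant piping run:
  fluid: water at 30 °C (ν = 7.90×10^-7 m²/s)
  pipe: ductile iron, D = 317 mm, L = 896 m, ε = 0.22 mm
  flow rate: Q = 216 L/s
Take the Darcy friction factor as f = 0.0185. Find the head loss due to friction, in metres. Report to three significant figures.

h_f ≈ 20.0 m

V = 4Q/(πD²) = 4·0.216/(π·0.317²) = 2.737 m/s
h_f = f(L/D)V²/(2g) = 0.01850·(896/0.317)·2.737²/(2·9.81) = 19.96 m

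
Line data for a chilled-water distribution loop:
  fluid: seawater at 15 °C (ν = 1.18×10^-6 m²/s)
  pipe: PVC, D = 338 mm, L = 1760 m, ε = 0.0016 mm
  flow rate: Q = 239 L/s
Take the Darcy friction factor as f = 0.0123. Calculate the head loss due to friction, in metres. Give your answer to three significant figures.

V = 4Q/(πD²) = 4·0.239/(π·0.338²) = 2.664 m/s
h_f = f(L/D)V²/(2g) = 0.01230·(1760/0.338)·2.664²/(2·9.81) = 23.16 m

h_f ≈ 23.2 m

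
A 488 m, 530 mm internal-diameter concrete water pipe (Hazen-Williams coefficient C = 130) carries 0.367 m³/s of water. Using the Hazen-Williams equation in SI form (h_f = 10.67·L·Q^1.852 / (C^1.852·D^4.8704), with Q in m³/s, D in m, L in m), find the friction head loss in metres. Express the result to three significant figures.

h_f ≈ 2.18 m

h_f = 10.67·488·0.367^1.852 / (130^1.852·0.530^4.8704) = 2.179 m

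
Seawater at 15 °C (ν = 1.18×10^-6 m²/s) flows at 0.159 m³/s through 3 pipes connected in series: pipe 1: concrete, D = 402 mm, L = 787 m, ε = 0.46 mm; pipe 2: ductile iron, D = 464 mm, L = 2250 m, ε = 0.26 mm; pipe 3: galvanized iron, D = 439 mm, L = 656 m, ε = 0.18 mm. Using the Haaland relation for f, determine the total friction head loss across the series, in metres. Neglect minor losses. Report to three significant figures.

Pipe 1: V = 1.253 m/s, Re = 4.27×10^5, ε/D = 0.00114, f = 0.02089, h_1 = f(L/D)V²/2g = 3.271 m
Pipe 2: V = 0.9403 m/s, Re = 3.70×10^5, ε/D = 5.60×10^-4, f = 0.01820, h_2 = f(L/D)V²/2g = 3.977 m
Pipe 3: V = 1.050 m/s, Re = 3.91×10^5, ε/D = 4.10×10^-4, f = 0.01722, h_3 = f(L/D)V²/2g = 1.447 m
Series → Q common, losses add: H = Σh = 8.696 m

H ≈ 8.70 m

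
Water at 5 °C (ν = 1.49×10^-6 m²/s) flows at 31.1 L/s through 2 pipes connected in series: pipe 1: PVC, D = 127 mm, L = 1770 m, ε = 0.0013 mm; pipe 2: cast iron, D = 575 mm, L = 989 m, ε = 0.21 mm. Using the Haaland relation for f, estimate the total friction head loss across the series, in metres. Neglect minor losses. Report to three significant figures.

H ≈ 66.1 m

Pipe 1: V = 2.455 m/s, Re = 2.09×10^5, ε/D = 1.02×10^-5, f = 0.01543, h_1 = f(L/D)V²/2g = 66.05 m
Pipe 2: V = 0.1198 m/s, Re = 4.62×10^4, ε/D = 3.65×10^-4, f = 0.02215, h_2 = f(L/D)V²/2g = 0.02786 m
Series → Q common, losses add: H = Σh = 66.07 m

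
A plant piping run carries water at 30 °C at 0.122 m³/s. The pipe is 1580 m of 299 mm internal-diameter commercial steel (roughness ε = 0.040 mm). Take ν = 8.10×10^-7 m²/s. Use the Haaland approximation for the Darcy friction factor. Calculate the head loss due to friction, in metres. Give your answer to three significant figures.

h_f ≈ 11.6 m

V = 4Q/(πD²) = 4·0.122/(π·0.299²) = 1.738 m/s
Re = VD/ν = 1.738·0.299/8.10×10^-7 = 6.41×10^5 → turbulent
ε/D = 0.040/299 = 1.34×10^-4
Haaland: f = 0.01429
h_f = f(L/D)V²/(2g) = 0.01429·(1580/0.299)·1.738²/(2·9.81) = 11.62 m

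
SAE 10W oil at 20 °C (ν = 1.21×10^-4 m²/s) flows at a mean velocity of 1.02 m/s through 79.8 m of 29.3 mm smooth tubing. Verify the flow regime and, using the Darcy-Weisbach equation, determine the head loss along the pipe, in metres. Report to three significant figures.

h_f ≈ 37.4 m

Re = VD/ν = 1.02·0.02930/1.21×10^-4 = 247 → laminar (Re < 2300)
f = 64/Re = 0.2591
h_f = f(L/D)V²/(2g) = 0.2591·(79.8/0.02930)·1.02²/(2·9.81) = 37.42 m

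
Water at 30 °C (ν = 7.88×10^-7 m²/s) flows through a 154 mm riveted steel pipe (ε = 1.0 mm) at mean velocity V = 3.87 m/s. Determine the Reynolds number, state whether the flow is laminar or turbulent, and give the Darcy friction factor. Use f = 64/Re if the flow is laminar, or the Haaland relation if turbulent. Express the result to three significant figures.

Re = VD/ν = 3.870·0.154/7.88×10^-7 = 7.56×10^5
Re > 4000 → turbulent; ε/D = 0.00649
Haaland: f = 0.03308

Re ≈ 7.56×10^5; turbulent; f ≈ 0.0331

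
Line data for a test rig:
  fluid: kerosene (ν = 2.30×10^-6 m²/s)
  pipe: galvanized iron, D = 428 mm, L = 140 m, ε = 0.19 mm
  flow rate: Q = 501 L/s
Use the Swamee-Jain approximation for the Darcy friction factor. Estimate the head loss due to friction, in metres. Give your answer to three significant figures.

V = 4Q/(πD²) = 4·0.501/(π·0.428²) = 3.482 m/s
Re = VD/ν = 3.482·0.428/2.30×10^-6 = 6.48×10^5 → turbulent
ε/D = 0.19/428 = 4.44×10^-4
Swamee-Jain: f = 0.01719
h_f = f(L/D)V²/(2g) = 0.01719·(140/0.428)·3.482²/(2·9.81) = 3.476 m

h_f ≈ 3.48 m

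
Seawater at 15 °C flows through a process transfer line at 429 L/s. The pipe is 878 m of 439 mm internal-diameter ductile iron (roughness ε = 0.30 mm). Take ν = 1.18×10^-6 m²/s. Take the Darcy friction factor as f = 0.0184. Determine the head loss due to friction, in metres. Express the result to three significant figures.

V = 4Q/(πD²) = 4·0.429/(π·0.439²) = 2.834 m/s
h_f = f(L/D)V²/(2g) = 0.01840·(878/0.439)·2.834²/(2·9.81) = 15.07 m

h_f ≈ 15.1 m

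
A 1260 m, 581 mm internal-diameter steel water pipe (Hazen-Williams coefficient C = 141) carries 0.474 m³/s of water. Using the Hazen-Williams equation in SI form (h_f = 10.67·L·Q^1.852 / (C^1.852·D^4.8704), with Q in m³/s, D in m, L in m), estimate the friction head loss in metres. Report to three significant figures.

h_f = 10.67·1260·0.474^1.852 / (141^1.852·0.581^4.8704) = 4.969 m

h_f ≈ 4.97 m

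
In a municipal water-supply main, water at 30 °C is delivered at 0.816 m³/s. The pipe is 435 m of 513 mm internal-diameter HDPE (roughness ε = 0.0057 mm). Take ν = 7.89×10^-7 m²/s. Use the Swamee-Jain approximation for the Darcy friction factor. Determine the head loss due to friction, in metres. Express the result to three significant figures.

V = 4Q/(πD²) = 4·0.816/(π·0.513²) = 3.948 m/s
Re = VD/ν = 3.948·0.513/7.89×10^-7 = 2.57×10^6 → turbulent
ε/D = 0.0057/513 = 1.11×10^-5
Swamee-Jain: f = 0.01044
h_f = f(L/D)V²/(2g) = 0.01044·(435/0.513)·3.948²/(2·9.81) = 7.033 m

h_f ≈ 7.03 m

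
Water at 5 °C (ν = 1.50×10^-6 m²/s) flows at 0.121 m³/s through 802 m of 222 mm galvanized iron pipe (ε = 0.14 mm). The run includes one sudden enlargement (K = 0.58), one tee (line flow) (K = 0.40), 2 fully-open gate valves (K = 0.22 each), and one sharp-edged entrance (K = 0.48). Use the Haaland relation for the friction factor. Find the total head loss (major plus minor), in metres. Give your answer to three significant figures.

H_L ≈ 34.1 m

V = 4Q/(πD²) = 3.126 m/s; V²/2g = 0.4981 m
Re = 4.63×10^5, ε/D = 6.31×10^-4 → f = 0.01841 (Haaland)
Major: h_f = f(L/D)·V²/2g = 0.01841·3613·0.4981 = 33.13 m
Minor: ΣK = 1.90; h_m = ΣK·V²/2g = 0.9463 m
Total H_L = 33.13 + 0.9463 = 34.08 m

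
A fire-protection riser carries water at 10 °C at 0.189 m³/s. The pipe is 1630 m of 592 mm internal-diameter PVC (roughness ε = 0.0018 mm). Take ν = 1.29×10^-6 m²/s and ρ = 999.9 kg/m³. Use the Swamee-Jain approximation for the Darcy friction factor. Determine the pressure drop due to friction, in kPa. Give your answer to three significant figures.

V = 4Q/(πD²) = 4·0.189/(π·0.592²) = 0.6866 m/s
Re = VD/ν = 0.6866·0.592/1.29×10^-6 = 3.15×10^5 → turbulent
ε/D = 0.0018/592 = 3.04×10^-6
Swamee-Jain: f = 0.01428
h_f = f(L/D)V²/(2g) = 0.01428·(1630/0.592)·0.6866²/(2·9.81) = 0.9448 m
Δp = ρg·h_f = 999.9·9.81·0.9448 = 9.267 kPa

Δp ≈ 9.27 kPa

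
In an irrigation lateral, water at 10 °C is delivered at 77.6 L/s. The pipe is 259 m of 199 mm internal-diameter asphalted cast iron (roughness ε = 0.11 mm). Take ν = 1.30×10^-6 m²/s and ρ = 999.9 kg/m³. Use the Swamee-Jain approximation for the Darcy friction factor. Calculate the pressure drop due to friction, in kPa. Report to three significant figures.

Δp ≈ 74.3 kPa

V = 4Q/(πD²) = 4·0.0776/(π·0.199²) = 2.495 m/s
Re = VD/ν = 2.495·0.199/1.30×10^-6 = 3.82×10^5 → turbulent
ε/D = 0.11/199 = 5.53×10^-4
Swamee-Jain: f = 0.01835
h_f = f(L/D)V²/(2g) = 0.01835·(259/0.199)·2.495²/(2·9.81) = 7.578 m
Δp = ρg·h_f = 999.9·9.81·7.578 = 74.33 kPa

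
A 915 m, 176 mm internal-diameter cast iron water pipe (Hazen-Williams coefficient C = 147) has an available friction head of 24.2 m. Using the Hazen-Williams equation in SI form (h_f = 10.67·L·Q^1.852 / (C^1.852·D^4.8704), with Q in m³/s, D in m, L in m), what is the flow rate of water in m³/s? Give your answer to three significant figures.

Q ≈ 0.0597 m³/s

Rearranging: Q = [h_f·C^1.852·D^4.8704 / (10.67·L)]^(1/1.852)
Q = [24.2·147^1.852·0.176^4.8704 / (10.67·915)]^0.540 = 0.05973 m³/s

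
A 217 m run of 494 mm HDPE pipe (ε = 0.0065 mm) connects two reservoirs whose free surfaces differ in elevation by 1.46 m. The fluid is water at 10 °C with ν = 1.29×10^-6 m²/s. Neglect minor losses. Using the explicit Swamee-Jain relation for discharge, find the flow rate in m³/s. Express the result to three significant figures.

Q ≈ 0.444 m³/s

Swamee-Jain (Type II): Q = -0.965·√(gD⁵h_f/L)·ln[ε/(3.7D) + √(3.17ν²L/(gD³h_f))]
√(gD⁵h_f/L) = √(9.81·0.494⁵·1.46/217) = 0.04407
ε/(3.7D) = 3.56×10^-6; √(3.17ν²L/(gD³h_f)) = 2.57×10^-5
Q = -0.965·0.04407·ln(2.930×10^-5) = 0.4438 m³/s
Check: V = 2.32 m/s, Re = 8.87×10^5, f = 0.01214, h_f = 1.46 m ≈ 1.46 m ✓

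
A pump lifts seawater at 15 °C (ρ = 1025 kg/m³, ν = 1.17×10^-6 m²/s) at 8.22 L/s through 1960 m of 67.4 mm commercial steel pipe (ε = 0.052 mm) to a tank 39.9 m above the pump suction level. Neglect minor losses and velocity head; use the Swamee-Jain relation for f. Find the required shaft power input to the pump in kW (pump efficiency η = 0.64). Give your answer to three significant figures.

V = 4Q/(πD²) = 2.304 m/s; Re = 1.33×10^5; ε/D = 7.72×10^-4; f = 0.02092
h_f = f(L/D)V²/2g = 164.6 m
Total head H = z + h_f = 39.9 + 164.6 = 204.5 m
P_hyd = ρgQH = 1025·9.81·0.00822·204.5 = 16.90 kW
P_shaft = P_hyd/η = 16.90/0.64 = 26.41 kW

P_shaft ≈ 26.4 kW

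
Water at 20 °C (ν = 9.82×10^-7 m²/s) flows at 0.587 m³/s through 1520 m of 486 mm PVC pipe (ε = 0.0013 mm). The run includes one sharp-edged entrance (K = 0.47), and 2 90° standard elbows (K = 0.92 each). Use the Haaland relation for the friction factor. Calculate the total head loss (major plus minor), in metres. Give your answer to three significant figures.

V = 4Q/(πD²) = 3.164 m/s; V²/2g = 0.5103 m
Re = 1.57×10^6, ε/D = 2.67×10^-6 → f = 0.01082 (Haaland)
Major: h_f = f(L/D)·V²/2g = 0.01082·3128·0.5103 = 17.27 m
Minor: ΣK = 2.31; h_m = ΣK·V²/2g = 1.179 m
Total H_L = 17.27 + 1.179 = 18.45 m

H_L ≈ 18.4 m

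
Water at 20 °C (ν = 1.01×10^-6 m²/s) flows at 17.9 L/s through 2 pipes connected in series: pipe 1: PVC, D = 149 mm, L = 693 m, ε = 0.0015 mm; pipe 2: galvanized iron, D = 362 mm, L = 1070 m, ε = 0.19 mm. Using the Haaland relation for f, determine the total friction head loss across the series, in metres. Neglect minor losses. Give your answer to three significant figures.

H ≈ 4.20 m

Pipe 1: V = 1.027 m/s, Re = 1.51×10^5, ε/D = 1.01×10^-5, f = 0.01642, h_1 = f(L/D)V²/2g = 4.103 m
Pipe 2: V = 0.1739 m/s, Re = 6.23×10^4, ε/D = 5.25×10^-4, f = 0.02155, h_2 = f(L/D)V²/2g = 0.09819 m
Series → Q common, losses add: H = Σh = 4.201 m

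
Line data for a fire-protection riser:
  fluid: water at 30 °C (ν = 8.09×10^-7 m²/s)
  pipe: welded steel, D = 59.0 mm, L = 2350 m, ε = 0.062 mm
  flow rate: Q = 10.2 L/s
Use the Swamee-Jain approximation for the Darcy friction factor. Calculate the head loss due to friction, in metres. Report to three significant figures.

V = 4Q/(πD²) = 4·0.0102/(π·0.0590²) = 3.731 m/s
Re = VD/ν = 3.731·0.0590/8.09×10^-7 = 2.72×10^5 → turbulent
ε/D = 0.062/59.0 = 0.00105
Swamee-Jain: f = 0.02105
h_f = f(L/D)V²/(2g) = 0.02105·(2350/0.0590)·3.731²/(2·9.81) = 594.7 m

h_f ≈ 595 m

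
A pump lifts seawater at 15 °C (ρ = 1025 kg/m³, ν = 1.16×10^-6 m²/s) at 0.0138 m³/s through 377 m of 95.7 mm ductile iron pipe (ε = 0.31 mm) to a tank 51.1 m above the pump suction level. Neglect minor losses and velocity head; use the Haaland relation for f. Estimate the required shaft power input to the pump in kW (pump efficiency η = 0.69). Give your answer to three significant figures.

P_shaft ≈ 14.4 kW

V = 4Q/(πD²) = 1.919 m/s; Re = 1.58×10^5; ε/D = 0.00324; f = 0.02751
h_f = f(L/D)V²/2g = 20.33 m
Total head H = z + h_f = 51.1 + 20.33 = 71.43 m
P_hyd = ρgQH = 1025·9.81·0.0138·71.43 = 9.912 kW
P_shaft = P_hyd/η = 9.912/0.69 = 14.36 kW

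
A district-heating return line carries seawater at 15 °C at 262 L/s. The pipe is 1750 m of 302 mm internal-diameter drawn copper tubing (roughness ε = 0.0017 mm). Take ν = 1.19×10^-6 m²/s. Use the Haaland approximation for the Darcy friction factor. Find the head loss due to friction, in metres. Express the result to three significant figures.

h_f ≈ 46.7 m

V = 4Q/(πD²) = 4·0.262/(π·0.302²) = 3.658 m/s
Re = VD/ν = 3.658·0.302/1.19×10^-6 = 9.28×10^5 → turbulent
ε/D = 0.0017/302 = 5.63×10^-6
Haaland: f = 0.01182
h_f = f(L/D)V²/(2g) = 0.01182·(1750/0.302)·3.658²/(2·9.81) = 46.72 m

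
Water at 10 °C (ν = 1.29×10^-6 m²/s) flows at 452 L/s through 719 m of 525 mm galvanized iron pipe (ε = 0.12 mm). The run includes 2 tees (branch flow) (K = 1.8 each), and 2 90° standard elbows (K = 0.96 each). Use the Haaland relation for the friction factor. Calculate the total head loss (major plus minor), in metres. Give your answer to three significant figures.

V = 4Q/(πD²) = 2.088 m/s; V²/2g = 0.2222 m
Re = 8.50×10^5, ε/D = 2.29×10^-4 → f = 0.01503 (Haaland)
Major: h_f = f(L/D)·V²/2g = 0.01503·1370·0.2222 = 4.574 m
Minor: ΣK = 5.52; h_m = ΣK·V²/2g = 1.227 m
Total H_L = 4.574 + 1.227 = 5.800 m

H_L ≈ 5.80 m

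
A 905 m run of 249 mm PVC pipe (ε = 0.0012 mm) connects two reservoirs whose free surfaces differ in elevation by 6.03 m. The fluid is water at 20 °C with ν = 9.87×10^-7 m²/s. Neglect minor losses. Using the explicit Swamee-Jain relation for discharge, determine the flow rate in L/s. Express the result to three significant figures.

Q ≈ 74.6 L/s

Swamee-Jain (Type II): Q = -0.965·√(gD⁵h_f/L)·ln[ε/(3.7D) + √(3.17ν²L/(gD³h_f))]
√(gD⁵h_f/L) = √(9.81·0.249⁵·6.03/905) = 0.007910
ε/(3.7D) = 1.30×10^-6; √(3.17ν²L/(gD³h_f)) = 5.53×10^-5
Q = -0.965·0.007910·ln(5.662×10^-5) = 0.07464 m³/s
Check: V = 1.53 m/s, Re = 3.87×10^5, f = 0.01378, h_f = 6.00 m ≈ 6.03 m ✓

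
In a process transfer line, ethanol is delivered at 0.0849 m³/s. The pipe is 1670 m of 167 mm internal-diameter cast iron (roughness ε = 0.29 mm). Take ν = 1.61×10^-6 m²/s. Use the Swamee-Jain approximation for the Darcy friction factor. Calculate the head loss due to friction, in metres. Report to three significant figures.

h_f ≈ 178 m

V = 4Q/(πD²) = 4·0.0849/(π·0.167²) = 3.876 m/s
Re = VD/ν = 3.876·0.167/1.61×10^-6 = 4.02×10^5 → turbulent
ε/D = 0.29/167 = 0.00174
Swamee-Jain: f = 0.02320
h_f = f(L/D)V²/(2g) = 0.02320·(1670/0.167)·3.876²/(2·9.81) = 177.6 m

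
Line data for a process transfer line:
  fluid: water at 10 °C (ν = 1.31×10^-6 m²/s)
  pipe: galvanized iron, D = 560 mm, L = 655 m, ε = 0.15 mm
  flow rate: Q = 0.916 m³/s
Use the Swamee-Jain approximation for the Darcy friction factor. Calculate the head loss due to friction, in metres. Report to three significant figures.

h_f ≈ 12.5 m

V = 4Q/(πD²) = 4·0.916/(π·0.560²) = 3.719 m/s
Re = VD/ν = 3.719·0.560/1.31×10^-6 = 1.59×10^6 → turbulent
ε/D = 0.15/560 = 2.68×10^-4
Swamee-Jain: f = 0.01518
h_f = f(L/D)V²/(2g) = 0.01518·(655/0.560)·3.719²/(2·9.81) = 12.52 m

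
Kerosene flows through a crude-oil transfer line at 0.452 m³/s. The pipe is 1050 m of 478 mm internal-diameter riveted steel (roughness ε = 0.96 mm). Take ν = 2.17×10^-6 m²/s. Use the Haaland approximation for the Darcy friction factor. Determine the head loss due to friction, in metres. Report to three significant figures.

V = 4Q/(πD²) = 4·0.452/(π·0.478²) = 2.519 m/s
Re = VD/ν = 2.519·0.478/2.17×10^-6 = 5.55×10^5 → turbulent
ε/D = 0.96/478 = 0.00201
Haaland: f = 0.02378
h_f = f(L/D)V²/(2g) = 0.02378·(1050/0.478)·2.519²/(2·9.81) = 16.89 m

h_f ≈ 16.9 m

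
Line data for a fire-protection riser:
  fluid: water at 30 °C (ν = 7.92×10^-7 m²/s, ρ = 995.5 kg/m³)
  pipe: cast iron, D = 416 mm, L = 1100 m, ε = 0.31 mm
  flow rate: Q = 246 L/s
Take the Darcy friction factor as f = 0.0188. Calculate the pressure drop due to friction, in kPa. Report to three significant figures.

V = 4Q/(πD²) = 4·0.246/(π·0.416²) = 1.810 m/s
h_f = f(L/D)V²/(2g) = 0.01880·(1100/0.416)·1.810²/(2·9.81) = 8.300 m
Δp = ρg·h_f = 995.5·9.81·8.300 = 81.06 kPa

Δp ≈ 81.1 kPa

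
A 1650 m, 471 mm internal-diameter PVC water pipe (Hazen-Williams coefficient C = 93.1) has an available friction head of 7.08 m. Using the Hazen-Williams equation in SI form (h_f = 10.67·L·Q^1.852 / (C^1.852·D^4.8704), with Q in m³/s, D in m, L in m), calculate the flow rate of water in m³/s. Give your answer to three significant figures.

Q ≈ 0.189 m³/s

Rearranging: Q = [h_f·C^1.852·D^4.8704 / (10.67·L)]^(1/1.852)
Q = [7.08·93.1^1.852·0.471^4.8704 / (10.67·1650)]^0.540 = 0.1886 m³/s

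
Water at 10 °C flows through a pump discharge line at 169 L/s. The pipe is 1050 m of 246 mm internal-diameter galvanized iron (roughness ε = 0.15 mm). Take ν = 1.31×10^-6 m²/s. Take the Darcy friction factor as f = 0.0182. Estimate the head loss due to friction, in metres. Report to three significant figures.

h_f ≈ 50.1 m

V = 4Q/(πD²) = 4·0.169/(π·0.246²) = 3.556 m/s
h_f = f(L/D)V²/(2g) = 0.01820·(1050/0.246)·3.556²/(2·9.81) = 50.06 m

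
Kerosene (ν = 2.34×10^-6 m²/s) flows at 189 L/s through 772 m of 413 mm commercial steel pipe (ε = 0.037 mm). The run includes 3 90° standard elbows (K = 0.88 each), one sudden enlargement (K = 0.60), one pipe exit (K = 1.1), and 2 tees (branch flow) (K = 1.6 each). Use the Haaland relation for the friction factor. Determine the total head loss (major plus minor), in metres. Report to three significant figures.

V = 4Q/(πD²) = 1.411 m/s; V²/2g = 0.1014 m
Re = 2.49×10^5, ε/D = 8.96×10^-5 → f = 0.01556 (Haaland)
Major: h_f = f(L/D)·V²/2g = 0.01556·1869·0.1014 = 2.952 m
Minor: ΣK = 7.54; h_m = ΣK·V²/2g = 0.7649 m
Total H_L = 2.952 + 0.7649 = 3.716 m

H_L ≈ 3.72 m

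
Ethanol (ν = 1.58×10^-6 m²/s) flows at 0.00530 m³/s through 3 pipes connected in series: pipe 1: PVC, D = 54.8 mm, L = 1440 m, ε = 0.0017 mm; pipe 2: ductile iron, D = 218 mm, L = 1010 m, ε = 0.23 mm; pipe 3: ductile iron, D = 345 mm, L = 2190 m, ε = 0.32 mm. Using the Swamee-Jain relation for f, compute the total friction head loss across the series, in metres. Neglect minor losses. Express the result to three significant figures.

Pipe 1: V = 2.247 m/s, Re = 7.79×10^4, ε/D = 3.10×10^-5, f = 0.01899, h_1 = f(L/D)V²/2g = 128.5 m
Pipe 2: V = 0.1420 m/s, Re = 1.96×10^4, ε/D = 0.00106, f = 0.02835, h_2 = f(L/D)V²/2g = 0.1350 m
Pipe 3: V = 0.05670 m/s, Re = 1.24×10^4, ε/D = 9.28×10^-4, f = 0.03096, h_3 = f(L/D)V²/2g = 0.03220 m
Series → Q common, losses add: H = Σh = 128.6 m

H ≈ 129 m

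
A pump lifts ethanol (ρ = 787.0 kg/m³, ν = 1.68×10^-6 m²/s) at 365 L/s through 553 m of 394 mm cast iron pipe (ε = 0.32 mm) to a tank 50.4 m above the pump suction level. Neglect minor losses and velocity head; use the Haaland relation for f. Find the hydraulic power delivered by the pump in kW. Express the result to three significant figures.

V = 4Q/(πD²) = 2.994 m/s; Re = 7.02×10^5; ε/D = 8.12×10^-4; f = 0.01915
h_f = f(L/D)V²/2g = 12.28 m
Total head H = z + h_f = 50.4 + 12.28 = 62.68 m
P_hyd = ρgQH = 787.0·9.81·0.365·62.68 = 176.6 kW

P_hyd ≈ 177 kW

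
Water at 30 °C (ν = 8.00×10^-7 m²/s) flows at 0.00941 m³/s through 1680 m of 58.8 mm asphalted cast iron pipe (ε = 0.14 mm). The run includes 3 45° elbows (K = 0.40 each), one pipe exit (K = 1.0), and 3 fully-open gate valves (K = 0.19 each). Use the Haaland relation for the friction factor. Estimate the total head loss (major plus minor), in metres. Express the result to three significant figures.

H_L ≈ 441 m

V = 4Q/(πD²) = 3.465 m/s; V²/2g = 0.6121 m
Re = 2.55×10^5, ε/D = 0.00238 → f = 0.02515 (Haaland)
Major: h_f = f(L/D)·V²/2g = 0.02515·28571·0.6121 = 439.8 m
Minor: ΣK = 2.77; h_m = ΣK·V²/2g = 1.695 m
Total H_L = 439.8 + 1.695 = 441.5 m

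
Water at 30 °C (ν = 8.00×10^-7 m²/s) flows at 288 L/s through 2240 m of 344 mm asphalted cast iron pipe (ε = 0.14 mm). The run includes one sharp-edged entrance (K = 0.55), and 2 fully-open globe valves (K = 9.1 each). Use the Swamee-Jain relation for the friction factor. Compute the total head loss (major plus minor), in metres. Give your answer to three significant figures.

H_L ≈ 61.7 m

V = 4Q/(πD²) = 3.099 m/s; V²/2g = 0.4894 m
Re = 1.33×10^6, ε/D = 4.07×10^-4 → f = 0.01649 (Swamee-Jain)
Major: h_f = f(L/D)·V²/2g = 0.01649·6512·0.4894 = 52.54 m
Minor: ΣK = 18.8; h_m = ΣK·V²/2g = 9.176 m
Total H_L = 52.54 + 9.176 = 61.72 m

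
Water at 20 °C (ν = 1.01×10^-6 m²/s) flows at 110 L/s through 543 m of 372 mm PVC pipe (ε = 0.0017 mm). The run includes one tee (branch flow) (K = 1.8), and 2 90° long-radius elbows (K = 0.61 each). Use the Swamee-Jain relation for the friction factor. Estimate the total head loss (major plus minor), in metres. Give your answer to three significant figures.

V = 4Q/(πD²) = 1.012 m/s; V²/2g = 0.05221 m
Re = 3.73×10^5, ε/D = 4.57×10^-6 → f = 0.01387 (Swamee-Jain)
Major: h_f = f(L/D)·V²/2g = 0.01387·1460·0.05221 = 1.057 m
Minor: ΣK = 3.02; h_m = ΣK·V²/2g = 0.1577 m
Total H_L = 1.057 + 0.1577 = 1.215 m

H_L ≈ 1.21 m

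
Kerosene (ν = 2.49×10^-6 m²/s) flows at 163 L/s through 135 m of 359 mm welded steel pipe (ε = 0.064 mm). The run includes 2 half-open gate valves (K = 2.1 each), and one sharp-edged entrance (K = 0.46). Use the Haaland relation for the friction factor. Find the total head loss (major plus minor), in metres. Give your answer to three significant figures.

V = 4Q/(πD²) = 1.610 m/s; V²/2g = 0.1322 m
Re = 2.32×10^5, ε/D = 1.78×10^-4 → f = 0.01640 (Haaland)
Major: h_f = f(L/D)·V²/2g = 0.01640·376.0·0.1322 = 0.8149 m
Minor: ΣK = 4.66; h_m = ΣK·V²/2g = 0.6159 m
Total H_L = 0.8149 + 0.6159 = 1.431 m

H_L ≈ 1.43 m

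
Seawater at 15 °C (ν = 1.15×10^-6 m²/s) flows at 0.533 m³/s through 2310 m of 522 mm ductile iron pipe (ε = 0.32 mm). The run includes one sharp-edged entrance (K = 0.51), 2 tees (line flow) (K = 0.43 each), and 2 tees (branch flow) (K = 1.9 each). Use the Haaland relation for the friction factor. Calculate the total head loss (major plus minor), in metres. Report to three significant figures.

H_L ≈ 26.6 m

V = 4Q/(πD²) = 2.491 m/s; V²/2g = 0.3162 m
Re = 1.13×10^6, ε/D = 6.13×10^-4 → f = 0.01786 (Haaland)
Major: h_f = f(L/D)·V²/2g = 0.01786·4425·0.3162 = 24.99 m
Minor: ΣK = 5.17; h_m = ΣK·V²/2g = 1.634 m
Total H_L = 24.99 + 1.634 = 26.62 m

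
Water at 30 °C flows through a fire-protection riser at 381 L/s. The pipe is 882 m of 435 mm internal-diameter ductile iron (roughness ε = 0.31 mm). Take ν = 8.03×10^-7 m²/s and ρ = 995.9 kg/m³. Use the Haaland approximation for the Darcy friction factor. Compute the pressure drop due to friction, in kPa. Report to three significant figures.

V = 4Q/(πD²) = 4·0.381/(π·0.435²) = 2.564 m/s
Re = VD/ν = 2.564·0.435/8.03×10^-7 = 1.39×10^6 → turbulent
ε/D = 0.31/435 = 7.13×10^-4
Haaland: f = 0.01839
h_f = f(L/D)V²/(2g) = 0.01839·(882/0.435)·2.564²/(2·9.81) = 12.49 m
Δp = ρg·h_f = 995.9·9.81·12.49 = 122.1 kPa

Δp ≈ 122 kPa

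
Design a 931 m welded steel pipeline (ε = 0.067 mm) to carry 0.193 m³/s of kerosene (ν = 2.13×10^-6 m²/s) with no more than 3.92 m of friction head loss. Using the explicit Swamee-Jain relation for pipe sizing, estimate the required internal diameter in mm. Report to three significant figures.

Swamee-Jain (Type III): D = 0.66·[ε^1.25·(LQ²/(gh_f))^4.75 + ν·Q^9.4·(L/(gh_f))^5.2]^0.04
LQ²/(gh_f) = 0.9018; L/(gh_f) = 24.21
Term 1 = ε^1.25·(…)^4.75 = 3.71×10^-6; Term 2 = ν·Q^9.4·(…)^5.2 = 6.45×10^-6
D = 0.66·(3.71×10^-6 + 6.45×10^-6)^0.04 = 0.4167 m = 417 mm
Check: V = 1.42 m/s, Re = 2.77×10^5, f = 0.01614, h_f = 3.68 m ≈ 3.92 m ✓

D ≈ 417 mm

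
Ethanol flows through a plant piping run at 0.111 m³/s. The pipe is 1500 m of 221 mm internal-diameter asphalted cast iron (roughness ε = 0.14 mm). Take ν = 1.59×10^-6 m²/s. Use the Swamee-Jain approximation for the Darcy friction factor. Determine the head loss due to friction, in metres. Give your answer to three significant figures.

V = 4Q/(πD²) = 4·0.111/(π·0.221²) = 2.894 m/s
Re = VD/ν = 2.894·0.221/1.59×10^-6 = 4.02×10^5 → turbulent
ε/D = 0.14/221 = 6.33×10^-4
Swamee-Jain: f = 0.01875
h_f = f(L/D)V²/(2g) = 0.01875·(1500/0.221)·2.894²/(2·9.81) = 54.31 m

h_f ≈ 54.3 m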